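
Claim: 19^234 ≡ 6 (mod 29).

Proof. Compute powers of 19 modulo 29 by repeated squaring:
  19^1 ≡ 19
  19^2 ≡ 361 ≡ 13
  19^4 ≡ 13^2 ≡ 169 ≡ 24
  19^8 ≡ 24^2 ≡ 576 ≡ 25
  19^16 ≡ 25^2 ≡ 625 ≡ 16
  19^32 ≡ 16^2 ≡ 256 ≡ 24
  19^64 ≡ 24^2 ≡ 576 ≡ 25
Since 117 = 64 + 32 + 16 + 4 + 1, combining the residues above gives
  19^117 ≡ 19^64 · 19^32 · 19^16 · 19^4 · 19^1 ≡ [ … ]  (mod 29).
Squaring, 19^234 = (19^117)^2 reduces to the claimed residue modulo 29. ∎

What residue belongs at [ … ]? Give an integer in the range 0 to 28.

Multiply the listed residues: 25 · 24 · 16 · 24 · 19 = 600 → 9600 → 230400 → 4377600.
Reducing modulo 29: 4377600 = 150951·29 + 21, so 19^117 ≡ 21.

21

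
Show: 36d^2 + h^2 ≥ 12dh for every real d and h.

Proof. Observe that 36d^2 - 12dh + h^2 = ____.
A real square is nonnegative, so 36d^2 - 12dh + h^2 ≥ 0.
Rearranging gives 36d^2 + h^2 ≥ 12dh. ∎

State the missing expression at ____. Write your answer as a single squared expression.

The leading and trailing coefficients are 6^2 and 1^2, and 12 = 2·6·1, so the trinomial is (6d - h)^2.
Hence 36d^2 - 12dh + h^2 ≥ 0.

(6d - h)^2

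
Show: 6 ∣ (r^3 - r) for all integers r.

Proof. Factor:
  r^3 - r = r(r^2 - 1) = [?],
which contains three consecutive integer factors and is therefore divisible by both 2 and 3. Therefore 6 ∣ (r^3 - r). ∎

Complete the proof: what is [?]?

(r - 1)r(r + 1)

r(r^2 - 1) = r(r - 1)(r + 1) = (r - 1)r(r + 1).
These three factors are consecutive integers, so their product is divisible by 6.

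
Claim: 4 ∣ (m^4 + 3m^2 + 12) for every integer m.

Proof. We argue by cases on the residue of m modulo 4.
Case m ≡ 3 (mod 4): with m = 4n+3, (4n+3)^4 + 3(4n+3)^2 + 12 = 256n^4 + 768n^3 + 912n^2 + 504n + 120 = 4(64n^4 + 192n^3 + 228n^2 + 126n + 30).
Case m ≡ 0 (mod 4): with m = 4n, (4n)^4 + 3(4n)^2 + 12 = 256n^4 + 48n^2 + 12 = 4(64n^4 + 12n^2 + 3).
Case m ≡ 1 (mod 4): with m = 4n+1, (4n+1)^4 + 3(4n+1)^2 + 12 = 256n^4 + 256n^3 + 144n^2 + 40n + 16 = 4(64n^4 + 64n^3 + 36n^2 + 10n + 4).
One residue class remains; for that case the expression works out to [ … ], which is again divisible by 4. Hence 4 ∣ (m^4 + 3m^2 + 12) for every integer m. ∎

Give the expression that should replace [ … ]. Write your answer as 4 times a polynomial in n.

4(64n^4 + 128n^3 + 108n^2 + 44n + 10)

The residues treated are {3, 0, 1}, so the missing case is m ≡ 2 (mod 4); write m = 4n+2.
Then (4n+2)^4 + 3(4n+2)^2 + 12 = 256n^4 + 512n^3 + 432n^2 + 176n + 40 = 4(64n^4 + 128n^3 + 108n^2 + 44n + 10).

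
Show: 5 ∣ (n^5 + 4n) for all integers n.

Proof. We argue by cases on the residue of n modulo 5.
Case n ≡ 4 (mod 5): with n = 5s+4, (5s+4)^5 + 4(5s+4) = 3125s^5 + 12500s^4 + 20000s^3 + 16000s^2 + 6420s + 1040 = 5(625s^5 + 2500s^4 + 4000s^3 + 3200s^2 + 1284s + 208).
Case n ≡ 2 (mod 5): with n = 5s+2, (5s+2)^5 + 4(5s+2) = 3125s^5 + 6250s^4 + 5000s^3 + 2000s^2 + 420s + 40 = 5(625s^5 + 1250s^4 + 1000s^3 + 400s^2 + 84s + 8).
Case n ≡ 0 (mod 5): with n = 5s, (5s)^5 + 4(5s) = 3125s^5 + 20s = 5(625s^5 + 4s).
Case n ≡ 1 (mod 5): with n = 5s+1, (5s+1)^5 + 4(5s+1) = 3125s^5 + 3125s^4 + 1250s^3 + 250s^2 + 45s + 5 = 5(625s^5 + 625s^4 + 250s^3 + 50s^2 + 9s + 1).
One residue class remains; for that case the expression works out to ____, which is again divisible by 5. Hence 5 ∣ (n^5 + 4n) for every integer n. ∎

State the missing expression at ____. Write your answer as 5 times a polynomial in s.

Only n ≡ 3 (mod 5) is unaccounted for. Put n = 5s+3:
(5s+3)^5 + 4(5s+3) expands to 3125s^5 + 9375s^4 + 11250s^3 + 6750s^2 + 2045s + 255,
and factoring out 5 leaves 5(625s^5 + 1875s^4 + 2250s^3 + 1350s^2 + 409s + 51).

5(625s^5 + 1875s^4 + 2250s^3 + 1350s^2 + 409s + 51)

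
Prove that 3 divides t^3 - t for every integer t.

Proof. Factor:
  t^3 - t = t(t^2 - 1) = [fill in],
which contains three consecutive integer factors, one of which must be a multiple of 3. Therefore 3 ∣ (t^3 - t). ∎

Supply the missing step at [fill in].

(t - 1)t(t + 1)

t(t^2 - 1) = t(t - 1)(t + 1) = (t - 1)t(t + 1).
These three factors are consecutive integers, so their product is divisible by 3.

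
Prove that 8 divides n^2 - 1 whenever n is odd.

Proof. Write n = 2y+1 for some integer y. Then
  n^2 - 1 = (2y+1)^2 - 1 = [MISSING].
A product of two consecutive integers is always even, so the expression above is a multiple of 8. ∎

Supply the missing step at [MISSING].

(2y+1)^2 - 1 = 4y^2 + 4y + 1 - 1 = 4y^2 + 4y = 4y(y+1).
Since y and y+1 are consecutive, y(y+1) is even, and 4·(even) is a multiple of 8.

4y(y + 1)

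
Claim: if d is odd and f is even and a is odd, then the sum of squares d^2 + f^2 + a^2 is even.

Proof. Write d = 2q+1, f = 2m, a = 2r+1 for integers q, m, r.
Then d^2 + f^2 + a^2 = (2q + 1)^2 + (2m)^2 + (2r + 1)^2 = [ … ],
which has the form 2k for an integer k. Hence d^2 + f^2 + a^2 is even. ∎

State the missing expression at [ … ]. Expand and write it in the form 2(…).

2(2m^2 + 2q^2 + 2q + 2r^2 + 2r + 1)

Expanding: (2q + 1)^2 + (2m)^2 + (2r + 1)^2 = 4m^2 + 4q^2 + 4q + 4r^2 + 4r + 2.
Every term is even; pulling out the factor of 2 gives 2(2m^2 + 2q^2 + 2q + 2r^2 + 2r + 1).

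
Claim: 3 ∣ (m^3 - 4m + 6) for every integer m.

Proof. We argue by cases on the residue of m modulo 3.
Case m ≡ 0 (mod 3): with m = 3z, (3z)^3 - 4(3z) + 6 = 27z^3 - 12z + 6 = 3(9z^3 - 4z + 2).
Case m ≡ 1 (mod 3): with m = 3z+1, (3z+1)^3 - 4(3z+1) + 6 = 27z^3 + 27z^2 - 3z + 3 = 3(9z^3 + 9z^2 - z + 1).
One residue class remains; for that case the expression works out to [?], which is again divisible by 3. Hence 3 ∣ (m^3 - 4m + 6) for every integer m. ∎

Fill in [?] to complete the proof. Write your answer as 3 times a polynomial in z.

3(9z^3 + 18z^2 + 8z + 2)

Only m ≡ 2 (mod 3) is unaccounted for. Put m = 3z+2:
(3z+2)^3 - 4(3z+2) + 6 expands to 27z^3 + 54z^2 + 24z + 6,
and factoring out 3 leaves 3(9z^3 + 18z^2 + 8z + 2).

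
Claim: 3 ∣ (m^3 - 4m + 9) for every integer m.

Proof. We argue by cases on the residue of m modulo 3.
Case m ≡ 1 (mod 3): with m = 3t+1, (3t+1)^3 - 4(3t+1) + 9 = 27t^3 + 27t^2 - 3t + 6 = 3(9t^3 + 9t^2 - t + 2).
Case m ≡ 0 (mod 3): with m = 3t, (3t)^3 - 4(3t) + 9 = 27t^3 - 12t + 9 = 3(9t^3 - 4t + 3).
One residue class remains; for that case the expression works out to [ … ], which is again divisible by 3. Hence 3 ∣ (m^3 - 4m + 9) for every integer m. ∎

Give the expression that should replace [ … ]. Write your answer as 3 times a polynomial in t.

Only m ≡ 2 (mod 3) is unaccounted for. Put m = 3t+2:
(3t+2)^3 - 4(3t+2) + 9 expands to 27t^3 + 54t^2 + 24t + 9,
and factoring out 3 leaves 3(9t^3 + 18t^2 + 8t + 3).

3(9t^3 + 18t^2 + 8t + 3)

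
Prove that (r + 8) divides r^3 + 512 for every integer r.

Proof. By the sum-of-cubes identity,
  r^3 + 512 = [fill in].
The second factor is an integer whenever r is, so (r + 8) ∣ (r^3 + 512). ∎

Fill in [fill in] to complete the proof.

a^3 + b^3 = (a + b)(a^2 - ab + b^2). With a = r, b = 8:
r^3 + 512 = (r + 8)(r^2 - 8r + 64).

(r + 8)(r^2 - 8r + 64)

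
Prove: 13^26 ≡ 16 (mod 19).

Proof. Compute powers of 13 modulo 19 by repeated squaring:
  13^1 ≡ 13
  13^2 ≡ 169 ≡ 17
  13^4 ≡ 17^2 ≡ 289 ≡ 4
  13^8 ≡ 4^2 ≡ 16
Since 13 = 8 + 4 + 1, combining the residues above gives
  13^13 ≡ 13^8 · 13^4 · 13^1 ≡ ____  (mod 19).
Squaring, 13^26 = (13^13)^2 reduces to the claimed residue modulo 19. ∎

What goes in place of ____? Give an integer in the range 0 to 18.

15

13^8 · 13^4 · 13^1 ≡ 16 · 4 · 13 = 832.
832 mod 19 = 15, so 13^13 ≡ 15 (mod 19).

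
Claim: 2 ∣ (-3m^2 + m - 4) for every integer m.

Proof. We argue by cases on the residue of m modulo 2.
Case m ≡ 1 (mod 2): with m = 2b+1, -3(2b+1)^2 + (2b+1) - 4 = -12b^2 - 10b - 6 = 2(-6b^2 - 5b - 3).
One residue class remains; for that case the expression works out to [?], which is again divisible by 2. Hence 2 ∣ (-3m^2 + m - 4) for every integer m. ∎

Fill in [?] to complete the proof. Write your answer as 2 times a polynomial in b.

2(-6b^2 + b - 2)

Only m ≡ 0 (mod 2) is unaccounted for. Put m = 2b:
-3(2b)^2 + (2b) - 4 expands to -12b^2 + 2b - 4,
and factoring out 2 leaves 2(-6b^2 + b - 2).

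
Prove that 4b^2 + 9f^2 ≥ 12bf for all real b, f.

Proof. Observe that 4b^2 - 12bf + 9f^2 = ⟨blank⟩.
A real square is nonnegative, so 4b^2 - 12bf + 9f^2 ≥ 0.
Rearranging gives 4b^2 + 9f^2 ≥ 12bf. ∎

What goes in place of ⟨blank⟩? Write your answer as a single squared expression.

The leading and trailing coefficients are 2^2 and 3^2, and 12 = 2·2·3, so the trinomial is (2b - 3f)^2.
Hence 4b^2 - 12bf + 9f^2 ≥ 0.

(2b - 3f)^2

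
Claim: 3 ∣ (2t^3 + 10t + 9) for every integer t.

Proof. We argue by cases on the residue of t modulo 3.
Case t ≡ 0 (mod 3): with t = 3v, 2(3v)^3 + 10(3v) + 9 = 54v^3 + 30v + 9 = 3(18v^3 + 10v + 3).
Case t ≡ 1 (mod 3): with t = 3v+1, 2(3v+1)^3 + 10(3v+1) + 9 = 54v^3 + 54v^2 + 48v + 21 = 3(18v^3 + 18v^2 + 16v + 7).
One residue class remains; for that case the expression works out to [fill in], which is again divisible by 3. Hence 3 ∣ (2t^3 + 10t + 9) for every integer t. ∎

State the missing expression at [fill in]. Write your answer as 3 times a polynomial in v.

Only t ≡ 2 (mod 3) is unaccounted for. Put t = 3v+2:
2(3v+2)^3 + 10(3v+2) + 9 expands to 54v^3 + 108v^2 + 102v + 45,
and factoring out 3 leaves 3(18v^3 + 36v^2 + 34v + 15).

3(18v^3 + 36v^2 + 34v + 15)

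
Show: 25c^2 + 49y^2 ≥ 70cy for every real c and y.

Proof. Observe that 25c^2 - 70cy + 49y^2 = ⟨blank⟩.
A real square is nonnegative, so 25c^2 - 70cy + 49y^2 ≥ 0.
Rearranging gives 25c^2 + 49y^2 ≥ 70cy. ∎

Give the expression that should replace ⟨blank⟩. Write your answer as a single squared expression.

The leading and trailing coefficients are 5^2 and 7^2, and 70 = 2·5·7, so the trinomial is (5c - 7y)^2.
Hence 25c^2 - 70cy + 49y^2 ≥ 0.

(5c - 7y)^2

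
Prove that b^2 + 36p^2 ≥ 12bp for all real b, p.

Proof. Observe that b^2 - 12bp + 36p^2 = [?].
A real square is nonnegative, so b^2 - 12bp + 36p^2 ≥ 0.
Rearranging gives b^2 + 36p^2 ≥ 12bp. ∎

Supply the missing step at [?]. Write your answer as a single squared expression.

The leading and trailing coefficients are 1^2 and 6^2, and 12 = 2·1·6, so the trinomial is (b - 6p)^2.
Hence b^2 - 12bp + 36p^2 ≥ 0.

(b - 6p)^2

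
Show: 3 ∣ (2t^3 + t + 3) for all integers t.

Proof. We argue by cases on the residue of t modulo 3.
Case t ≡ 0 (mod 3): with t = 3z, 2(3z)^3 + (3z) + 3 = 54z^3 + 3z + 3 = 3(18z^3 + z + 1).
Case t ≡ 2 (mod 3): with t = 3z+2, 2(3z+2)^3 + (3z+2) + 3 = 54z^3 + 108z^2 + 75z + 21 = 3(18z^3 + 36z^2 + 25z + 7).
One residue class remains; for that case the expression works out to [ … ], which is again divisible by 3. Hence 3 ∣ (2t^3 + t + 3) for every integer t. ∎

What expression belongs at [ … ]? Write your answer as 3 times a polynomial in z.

Only t ≡ 1 (mod 3) is unaccounted for. Put t = 3z+1:
2(3z+1)^3 + (3z+1) + 3 expands to 54z^3 + 54z^2 + 21z + 6,
and factoring out 3 leaves 3(18z^3 + 18z^2 + 7z + 2).

3(18z^3 + 18z^2 + 7z + 2)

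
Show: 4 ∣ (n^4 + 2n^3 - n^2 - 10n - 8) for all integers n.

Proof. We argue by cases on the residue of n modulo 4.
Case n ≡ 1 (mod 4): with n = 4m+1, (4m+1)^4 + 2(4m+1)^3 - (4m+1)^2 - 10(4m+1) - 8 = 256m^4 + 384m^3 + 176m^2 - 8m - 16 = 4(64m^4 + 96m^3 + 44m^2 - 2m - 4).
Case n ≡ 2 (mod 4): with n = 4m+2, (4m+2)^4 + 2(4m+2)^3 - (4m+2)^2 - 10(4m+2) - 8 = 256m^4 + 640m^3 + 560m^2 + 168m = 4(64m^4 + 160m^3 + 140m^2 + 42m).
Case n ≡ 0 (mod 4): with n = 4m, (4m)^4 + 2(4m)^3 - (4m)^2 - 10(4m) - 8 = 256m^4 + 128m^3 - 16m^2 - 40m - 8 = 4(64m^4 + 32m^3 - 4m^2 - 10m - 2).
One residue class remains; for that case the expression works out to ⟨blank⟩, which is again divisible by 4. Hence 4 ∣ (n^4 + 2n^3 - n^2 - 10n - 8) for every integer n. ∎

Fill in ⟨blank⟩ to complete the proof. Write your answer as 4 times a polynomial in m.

The residues treated are {1, 2, 0}, so the missing case is n ≡ 3 (mod 4); write n = 4m+3.
Then (4m+3)^4 + 2(4m+3)^3 - (4m+3)^2 - 10(4m+3) - 8 = 256m^4 + 896m^3 + 1136m^2 + 584m + 88 = 4(64m^4 + 224m^3 + 284m^2 + 146m + 22).

4(64m^4 + 224m^3 + 284m^2 + 146m + 22)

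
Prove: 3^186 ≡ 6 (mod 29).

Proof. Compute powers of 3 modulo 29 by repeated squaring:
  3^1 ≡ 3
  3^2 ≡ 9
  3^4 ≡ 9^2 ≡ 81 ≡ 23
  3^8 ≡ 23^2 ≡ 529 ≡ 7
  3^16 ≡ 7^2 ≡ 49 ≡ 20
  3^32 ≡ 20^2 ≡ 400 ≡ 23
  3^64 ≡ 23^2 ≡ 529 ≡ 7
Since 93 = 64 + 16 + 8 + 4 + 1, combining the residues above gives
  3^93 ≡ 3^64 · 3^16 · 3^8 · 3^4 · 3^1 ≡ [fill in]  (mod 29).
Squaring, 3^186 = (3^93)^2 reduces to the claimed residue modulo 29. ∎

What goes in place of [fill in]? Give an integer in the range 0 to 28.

21

3^64 · 3^16 · 3^8 · 3^4 · 3^1 ≡ 7 · 20 · 7 · 23 · 3 = 67620.
67620 mod 29 = 21, so 3^93 ≡ 21 (mod 29).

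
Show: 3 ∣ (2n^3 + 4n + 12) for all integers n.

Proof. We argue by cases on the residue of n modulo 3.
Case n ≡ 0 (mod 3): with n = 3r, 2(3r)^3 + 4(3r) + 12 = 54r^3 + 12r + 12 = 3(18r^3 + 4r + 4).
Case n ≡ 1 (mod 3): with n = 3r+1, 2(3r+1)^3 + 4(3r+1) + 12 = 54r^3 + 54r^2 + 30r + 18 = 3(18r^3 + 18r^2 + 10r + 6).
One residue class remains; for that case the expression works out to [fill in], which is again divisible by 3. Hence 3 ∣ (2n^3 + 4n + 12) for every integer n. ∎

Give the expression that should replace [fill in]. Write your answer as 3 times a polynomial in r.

3(18r^3 + 36r^2 + 28r + 12)

Only n ≡ 2 (mod 3) is unaccounted for. Put n = 3r+2:
2(3r+2)^3 + 4(3r+2) + 12 expands to 54r^3 + 108r^2 + 84r + 36,
and factoring out 3 leaves 3(18r^3 + 36r^2 + 28r + 12).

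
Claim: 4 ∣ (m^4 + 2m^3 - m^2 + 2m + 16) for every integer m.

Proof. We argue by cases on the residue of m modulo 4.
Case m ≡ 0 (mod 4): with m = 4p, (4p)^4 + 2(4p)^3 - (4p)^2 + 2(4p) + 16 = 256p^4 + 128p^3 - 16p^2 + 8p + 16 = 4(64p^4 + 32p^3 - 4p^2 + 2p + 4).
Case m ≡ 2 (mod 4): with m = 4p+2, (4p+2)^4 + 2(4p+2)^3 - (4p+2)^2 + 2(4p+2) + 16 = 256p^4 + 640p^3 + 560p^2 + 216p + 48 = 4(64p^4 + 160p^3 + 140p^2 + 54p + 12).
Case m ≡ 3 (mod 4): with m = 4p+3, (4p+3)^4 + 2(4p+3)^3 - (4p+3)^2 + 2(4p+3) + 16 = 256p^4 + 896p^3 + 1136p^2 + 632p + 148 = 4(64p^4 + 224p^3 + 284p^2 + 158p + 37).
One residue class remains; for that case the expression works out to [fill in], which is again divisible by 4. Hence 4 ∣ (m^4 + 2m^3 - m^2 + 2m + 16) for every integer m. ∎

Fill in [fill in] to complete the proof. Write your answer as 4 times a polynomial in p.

4(64p^4 + 96p^3 + 44p^2 + 10p + 5)

The residues treated are {0, 2, 3}, so the missing case is m ≡ 1 (mod 4); write m = 4p+1.
Then (4p+1)^4 + 2(4p+1)^3 - (4p+1)^2 + 2(4p+1) + 16 = 256p^4 + 384p^3 + 176p^2 + 40p + 20 = 4(64p^4 + 96p^3 + 44p^2 + 10p + 5).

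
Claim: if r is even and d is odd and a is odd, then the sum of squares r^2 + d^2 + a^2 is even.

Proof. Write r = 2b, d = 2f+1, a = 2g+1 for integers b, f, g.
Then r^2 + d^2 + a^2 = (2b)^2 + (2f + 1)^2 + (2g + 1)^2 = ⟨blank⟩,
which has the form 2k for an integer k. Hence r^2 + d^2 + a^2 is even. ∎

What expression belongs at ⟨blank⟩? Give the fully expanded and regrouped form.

(2b)^2 + (2f + 1)^2 + (2g + 1)^2 = 4b^2 + 4f^2 + 4f + 4g^2 + 4g + 2
= 2(2b^2 + 2f^2 + 2f + 2g^2 + 2g + 1).
Since 2b^2 + 2f^2 + 2f + 2g^2 + 2g + 1 is an integer, the sum of squares is of the form 2k for an integer k.

2(2b^2 + 2f^2 + 2f + 2g^2 + 2g + 1)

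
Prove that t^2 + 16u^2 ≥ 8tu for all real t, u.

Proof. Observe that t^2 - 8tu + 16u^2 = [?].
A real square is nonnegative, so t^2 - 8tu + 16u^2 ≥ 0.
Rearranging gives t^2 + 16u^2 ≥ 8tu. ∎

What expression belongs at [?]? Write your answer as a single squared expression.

(t - 4u)^2

The leading and trailing coefficients are 1^2 and 4^2, and 8 = 2·1·4, so the trinomial is (t - 4u)^2.
Hence t^2 - 8tu + 16u^2 ≥ 0.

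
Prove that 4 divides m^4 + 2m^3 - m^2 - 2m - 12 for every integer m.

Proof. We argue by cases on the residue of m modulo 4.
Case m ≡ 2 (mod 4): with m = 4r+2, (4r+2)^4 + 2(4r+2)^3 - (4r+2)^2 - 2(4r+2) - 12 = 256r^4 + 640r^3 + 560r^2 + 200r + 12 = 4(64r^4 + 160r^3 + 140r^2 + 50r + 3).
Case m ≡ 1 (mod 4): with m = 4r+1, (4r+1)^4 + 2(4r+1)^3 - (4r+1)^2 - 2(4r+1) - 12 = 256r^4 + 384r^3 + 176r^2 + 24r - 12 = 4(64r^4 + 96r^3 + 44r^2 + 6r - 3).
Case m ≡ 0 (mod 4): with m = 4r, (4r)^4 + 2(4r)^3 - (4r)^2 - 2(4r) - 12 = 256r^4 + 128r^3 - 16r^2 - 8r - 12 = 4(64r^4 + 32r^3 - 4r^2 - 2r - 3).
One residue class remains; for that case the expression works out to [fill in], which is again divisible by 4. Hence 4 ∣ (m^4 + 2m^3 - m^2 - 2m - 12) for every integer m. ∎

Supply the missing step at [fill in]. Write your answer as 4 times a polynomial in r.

4(64r^4 + 224r^3 + 284r^2 + 154r + 27)

Only m ≡ 3 (mod 4) is unaccounted for. Put m = 4r+3:
(4r+3)^4 + 2(4r+3)^3 - (4r+3)^2 - 2(4r+3) - 12 expands to 256r^4 + 896r^3 + 1136r^2 + 616r + 108,
and factoring out 4 leaves 4(64r^4 + 224r^3 + 284r^2 + 154r + 27).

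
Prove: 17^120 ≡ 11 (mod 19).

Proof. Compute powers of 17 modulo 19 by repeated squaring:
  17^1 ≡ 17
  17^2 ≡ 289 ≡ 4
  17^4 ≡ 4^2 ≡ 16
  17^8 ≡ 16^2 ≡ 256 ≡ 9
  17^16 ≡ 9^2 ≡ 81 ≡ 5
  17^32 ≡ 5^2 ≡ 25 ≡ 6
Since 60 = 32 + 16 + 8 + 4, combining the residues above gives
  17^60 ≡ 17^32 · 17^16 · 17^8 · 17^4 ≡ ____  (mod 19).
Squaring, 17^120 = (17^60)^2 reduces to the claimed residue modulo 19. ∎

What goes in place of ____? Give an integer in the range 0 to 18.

7

Multiply the listed residues: 6 · 5 · 9 · 16 = 30 → 270 → 4320.
Reducing modulo 19: 4320 = 227·19 + 7, so 17^60 ≡ 7.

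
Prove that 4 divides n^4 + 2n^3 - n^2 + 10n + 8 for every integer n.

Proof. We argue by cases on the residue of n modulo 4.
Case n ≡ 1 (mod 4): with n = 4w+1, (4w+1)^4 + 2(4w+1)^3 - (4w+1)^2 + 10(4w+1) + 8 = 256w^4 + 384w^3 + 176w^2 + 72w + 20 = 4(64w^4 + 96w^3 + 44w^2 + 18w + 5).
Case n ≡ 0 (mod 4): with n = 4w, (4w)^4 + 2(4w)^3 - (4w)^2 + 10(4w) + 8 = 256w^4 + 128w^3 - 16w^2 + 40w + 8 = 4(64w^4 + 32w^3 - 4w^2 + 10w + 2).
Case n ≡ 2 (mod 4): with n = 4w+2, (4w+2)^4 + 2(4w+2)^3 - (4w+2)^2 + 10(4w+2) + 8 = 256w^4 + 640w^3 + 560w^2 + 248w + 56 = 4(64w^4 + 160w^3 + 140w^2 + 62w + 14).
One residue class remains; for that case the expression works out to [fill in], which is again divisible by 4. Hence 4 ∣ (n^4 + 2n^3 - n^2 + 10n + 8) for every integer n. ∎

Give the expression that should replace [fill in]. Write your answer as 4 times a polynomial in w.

The residues treated are {1, 0, 2}, so the missing case is n ≡ 3 (mod 4); write n = 4w+3.
Then (4w+3)^4 + 2(4w+3)^3 - (4w+3)^2 + 10(4w+3) + 8 = 256w^4 + 896w^3 + 1136w^2 + 664w + 164 = 4(64w^4 + 224w^3 + 284w^2 + 166w + 41).

4(64w^4 + 224w^3 + 284w^2 + 166w + 41)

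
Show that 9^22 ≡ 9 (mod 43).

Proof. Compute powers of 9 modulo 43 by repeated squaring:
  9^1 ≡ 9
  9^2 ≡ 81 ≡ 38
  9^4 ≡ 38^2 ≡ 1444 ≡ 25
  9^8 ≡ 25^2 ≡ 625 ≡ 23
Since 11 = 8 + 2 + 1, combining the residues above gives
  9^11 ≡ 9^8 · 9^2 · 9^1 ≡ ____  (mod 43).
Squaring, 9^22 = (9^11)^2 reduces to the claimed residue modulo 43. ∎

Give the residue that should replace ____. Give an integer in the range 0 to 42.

40

Multiply the listed residues: 23 · 38 · 9 = 874 → 7866.
Reducing modulo 43: 7866 = 182·43 + 40, so 9^11 ≡ 40.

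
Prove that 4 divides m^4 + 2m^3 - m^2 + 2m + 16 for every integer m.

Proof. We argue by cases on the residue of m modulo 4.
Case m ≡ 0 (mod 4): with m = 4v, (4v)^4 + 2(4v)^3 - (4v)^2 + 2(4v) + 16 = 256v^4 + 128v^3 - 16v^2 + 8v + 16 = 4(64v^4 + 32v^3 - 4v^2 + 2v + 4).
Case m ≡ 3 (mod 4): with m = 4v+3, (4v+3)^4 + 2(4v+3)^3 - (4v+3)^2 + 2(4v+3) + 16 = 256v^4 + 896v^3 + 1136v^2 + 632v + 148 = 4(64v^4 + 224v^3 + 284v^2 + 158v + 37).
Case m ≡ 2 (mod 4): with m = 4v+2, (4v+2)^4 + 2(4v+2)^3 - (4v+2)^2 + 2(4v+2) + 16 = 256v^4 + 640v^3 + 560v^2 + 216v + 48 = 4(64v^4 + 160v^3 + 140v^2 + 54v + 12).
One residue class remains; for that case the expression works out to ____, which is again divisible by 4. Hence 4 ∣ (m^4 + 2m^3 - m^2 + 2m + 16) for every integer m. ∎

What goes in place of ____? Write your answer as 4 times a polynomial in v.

The residues treated are {0, 3, 2}, so the missing case is m ≡ 1 (mod 4); write m = 4v+1.
Then (4v+1)^4 + 2(4v+1)^3 - (4v+1)^2 + 2(4v+1) + 16 = 256v^4 + 384v^3 + 176v^2 + 40v + 20 = 4(64v^4 + 96v^3 + 44v^2 + 10v + 5).

4(64v^4 + 96v^3 + 44v^2 + 10v + 5)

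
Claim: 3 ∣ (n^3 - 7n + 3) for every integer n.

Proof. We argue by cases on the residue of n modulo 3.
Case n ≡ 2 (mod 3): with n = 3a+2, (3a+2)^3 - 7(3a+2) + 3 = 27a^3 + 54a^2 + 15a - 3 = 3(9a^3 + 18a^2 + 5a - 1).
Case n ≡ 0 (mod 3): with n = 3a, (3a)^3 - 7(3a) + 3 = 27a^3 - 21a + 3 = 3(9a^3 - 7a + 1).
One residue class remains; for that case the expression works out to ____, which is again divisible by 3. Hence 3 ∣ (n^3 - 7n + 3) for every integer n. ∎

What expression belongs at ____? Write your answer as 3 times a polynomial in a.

3(9a^3 + 9a^2 - 4a - 1)

The residues treated are {2, 0}, so the missing case is n ≡ 1 (mod 3); write n = 3a+1.
Then (3a+1)^3 - 7(3a+1) + 3 = 27a^3 + 27a^2 - 12a - 3 = 3(9a^3 + 9a^2 - 4a - 1).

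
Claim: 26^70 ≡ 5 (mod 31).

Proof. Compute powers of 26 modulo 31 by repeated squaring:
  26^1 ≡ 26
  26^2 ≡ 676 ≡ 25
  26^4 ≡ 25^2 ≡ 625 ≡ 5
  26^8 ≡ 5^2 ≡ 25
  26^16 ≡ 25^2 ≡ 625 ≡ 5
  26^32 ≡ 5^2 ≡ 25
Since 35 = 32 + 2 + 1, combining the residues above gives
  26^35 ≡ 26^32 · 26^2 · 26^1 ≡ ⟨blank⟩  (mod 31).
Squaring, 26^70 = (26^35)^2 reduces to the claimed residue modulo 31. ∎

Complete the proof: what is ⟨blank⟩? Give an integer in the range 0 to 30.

6

26^32 · 26^2 · 26^1 ≡ 25 · 25 · 26 = 16250.
16250 mod 31 = 6, so 26^35 ≡ 6 (mod 31).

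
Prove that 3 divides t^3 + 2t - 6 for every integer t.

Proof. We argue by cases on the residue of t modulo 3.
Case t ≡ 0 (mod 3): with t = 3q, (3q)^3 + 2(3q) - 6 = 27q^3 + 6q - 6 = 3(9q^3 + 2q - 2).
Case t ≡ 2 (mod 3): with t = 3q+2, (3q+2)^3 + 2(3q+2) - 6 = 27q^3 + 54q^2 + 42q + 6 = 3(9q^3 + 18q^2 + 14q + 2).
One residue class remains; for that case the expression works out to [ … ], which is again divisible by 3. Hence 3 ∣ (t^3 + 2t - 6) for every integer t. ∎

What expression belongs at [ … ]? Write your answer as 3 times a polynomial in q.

3(9q^3 + 9q^2 + 5q - 1)

Only t ≡ 1 (mod 3) is unaccounted for. Put t = 3q+1:
(3q+1)^3 + 2(3q+1) - 6 expands to 27q^3 + 27q^2 + 15q - 3,
and factoring out 3 leaves 3(9q^3 + 9q^2 + 5q - 1).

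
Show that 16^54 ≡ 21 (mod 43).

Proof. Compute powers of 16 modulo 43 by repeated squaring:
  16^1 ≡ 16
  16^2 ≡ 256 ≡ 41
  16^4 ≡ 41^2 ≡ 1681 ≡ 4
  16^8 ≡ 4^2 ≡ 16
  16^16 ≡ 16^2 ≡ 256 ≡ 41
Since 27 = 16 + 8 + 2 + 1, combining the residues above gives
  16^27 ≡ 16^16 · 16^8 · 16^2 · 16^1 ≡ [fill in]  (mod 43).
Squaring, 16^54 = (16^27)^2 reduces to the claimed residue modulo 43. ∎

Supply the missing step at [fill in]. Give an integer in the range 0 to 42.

35

Multiply the listed residues: 41 · 16 · 41 · 16 = 656 → 26896 → 430336.
Reducing modulo 43: 430336 = 10007·43 + 35, so 16^27 ≡ 35.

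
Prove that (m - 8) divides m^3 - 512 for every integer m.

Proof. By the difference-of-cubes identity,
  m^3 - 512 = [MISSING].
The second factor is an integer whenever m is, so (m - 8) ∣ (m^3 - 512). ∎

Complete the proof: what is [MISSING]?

a^3 - b^3 = (a - b)(a^2 + ab + b^2). With a = m, b = 8:
m^3 - 512 = (m - 8)(m^2 + 8m + 64).

(m - 8)(m^2 + 8m + 64)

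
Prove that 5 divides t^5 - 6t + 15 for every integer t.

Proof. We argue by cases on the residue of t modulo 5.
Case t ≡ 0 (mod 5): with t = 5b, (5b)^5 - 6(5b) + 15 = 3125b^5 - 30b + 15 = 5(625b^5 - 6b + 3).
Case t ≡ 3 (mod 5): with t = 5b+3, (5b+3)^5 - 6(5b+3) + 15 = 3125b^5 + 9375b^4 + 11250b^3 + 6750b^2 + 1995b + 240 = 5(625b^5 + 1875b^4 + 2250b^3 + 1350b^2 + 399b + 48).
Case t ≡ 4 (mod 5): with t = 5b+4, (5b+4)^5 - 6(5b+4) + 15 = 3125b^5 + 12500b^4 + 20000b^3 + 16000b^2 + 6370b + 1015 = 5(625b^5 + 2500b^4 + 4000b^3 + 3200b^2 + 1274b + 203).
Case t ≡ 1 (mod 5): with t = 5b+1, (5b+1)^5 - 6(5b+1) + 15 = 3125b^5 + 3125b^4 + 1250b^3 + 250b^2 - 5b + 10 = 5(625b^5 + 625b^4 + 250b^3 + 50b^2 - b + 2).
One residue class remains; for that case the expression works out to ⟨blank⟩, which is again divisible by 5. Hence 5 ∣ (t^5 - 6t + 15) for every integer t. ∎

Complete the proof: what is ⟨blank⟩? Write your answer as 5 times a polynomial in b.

5(625b^5 + 1250b^4 + 1000b^3 + 400b^2 + 74b + 7)

Only t ≡ 2 (mod 5) is unaccounted for. Put t = 5b+2:
(5b+2)^5 - 6(5b+2) + 15 expands to 3125b^5 + 6250b^4 + 5000b^3 + 2000b^2 + 370b + 35,
and factoring out 5 leaves 5(625b^5 + 1250b^4 + 1000b^3 + 400b^2 + 74b + 7).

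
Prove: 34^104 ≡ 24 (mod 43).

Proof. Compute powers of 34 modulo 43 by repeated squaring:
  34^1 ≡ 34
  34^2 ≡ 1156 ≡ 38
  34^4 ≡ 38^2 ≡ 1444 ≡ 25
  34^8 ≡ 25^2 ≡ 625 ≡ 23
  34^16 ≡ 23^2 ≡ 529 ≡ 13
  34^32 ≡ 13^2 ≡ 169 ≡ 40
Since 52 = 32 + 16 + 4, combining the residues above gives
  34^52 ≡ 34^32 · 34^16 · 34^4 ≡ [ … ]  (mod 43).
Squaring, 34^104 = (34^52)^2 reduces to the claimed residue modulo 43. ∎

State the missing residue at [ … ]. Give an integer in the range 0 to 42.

14

34^32 · 34^16 · 34^4 ≡ 40 · 13 · 25 = 13000.
13000 mod 43 = 14, so 34^52 ≡ 14 (mod 43).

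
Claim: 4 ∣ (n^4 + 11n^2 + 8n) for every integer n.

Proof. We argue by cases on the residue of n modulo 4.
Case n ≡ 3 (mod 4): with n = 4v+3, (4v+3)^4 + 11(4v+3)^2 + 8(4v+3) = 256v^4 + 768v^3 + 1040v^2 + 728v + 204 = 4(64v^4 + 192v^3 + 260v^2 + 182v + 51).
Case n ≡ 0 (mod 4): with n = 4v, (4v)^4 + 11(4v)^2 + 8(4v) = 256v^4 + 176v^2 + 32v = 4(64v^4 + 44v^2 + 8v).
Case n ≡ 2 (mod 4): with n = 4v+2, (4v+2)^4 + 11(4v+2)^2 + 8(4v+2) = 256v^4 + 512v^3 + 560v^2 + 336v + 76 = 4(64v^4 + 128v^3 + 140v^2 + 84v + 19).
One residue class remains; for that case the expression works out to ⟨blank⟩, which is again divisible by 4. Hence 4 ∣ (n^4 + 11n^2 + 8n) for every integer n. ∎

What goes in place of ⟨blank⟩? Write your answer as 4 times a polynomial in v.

Only n ≡ 1 (mod 4) is unaccounted for. Put n = 4v+1:
(4v+1)^4 + 11(4v+1)^2 + 8(4v+1) expands to 256v^4 + 256v^3 + 272v^2 + 136v + 20,
and factoring out 4 leaves 4(64v^4 + 64v^3 + 68v^2 + 34v + 5).

4(64v^4 + 64v^3 + 68v^2 + 34v + 5)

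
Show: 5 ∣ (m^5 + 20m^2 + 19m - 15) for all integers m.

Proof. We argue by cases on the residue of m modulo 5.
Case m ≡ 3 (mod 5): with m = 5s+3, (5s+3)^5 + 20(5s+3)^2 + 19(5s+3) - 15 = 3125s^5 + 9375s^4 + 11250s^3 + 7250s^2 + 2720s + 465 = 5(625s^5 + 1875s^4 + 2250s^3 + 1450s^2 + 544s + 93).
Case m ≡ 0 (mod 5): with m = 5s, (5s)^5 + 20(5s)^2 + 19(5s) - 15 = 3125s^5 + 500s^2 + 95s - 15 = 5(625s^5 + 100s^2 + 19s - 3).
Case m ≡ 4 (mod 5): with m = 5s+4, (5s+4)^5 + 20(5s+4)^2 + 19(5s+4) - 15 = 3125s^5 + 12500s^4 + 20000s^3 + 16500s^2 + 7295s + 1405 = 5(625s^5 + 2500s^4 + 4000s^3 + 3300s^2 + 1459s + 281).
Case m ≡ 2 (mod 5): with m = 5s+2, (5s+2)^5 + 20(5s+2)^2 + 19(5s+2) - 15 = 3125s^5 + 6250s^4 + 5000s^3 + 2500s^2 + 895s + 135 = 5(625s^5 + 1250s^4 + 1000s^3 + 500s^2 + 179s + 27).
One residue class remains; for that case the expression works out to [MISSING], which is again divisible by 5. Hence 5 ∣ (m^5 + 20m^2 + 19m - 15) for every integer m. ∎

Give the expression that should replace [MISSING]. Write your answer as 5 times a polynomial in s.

5(625s^5 + 625s^4 + 250s^3 + 150s^2 + 64s + 5)

Only m ≡ 1 (mod 5) is unaccounted for. Put m = 5s+1:
(5s+1)^5 + 20(5s+1)^2 + 19(5s+1) - 15 expands to 3125s^5 + 3125s^4 + 1250s^3 + 750s^2 + 320s + 25,
and factoring out 5 leaves 5(625s^5 + 625s^4 + 250s^3 + 150s^2 + 64s + 5).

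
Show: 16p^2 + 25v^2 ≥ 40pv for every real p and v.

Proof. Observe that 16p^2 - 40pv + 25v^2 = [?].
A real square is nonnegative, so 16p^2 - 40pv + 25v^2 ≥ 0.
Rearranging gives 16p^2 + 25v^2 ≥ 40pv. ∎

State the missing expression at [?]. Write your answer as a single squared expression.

16p^2 - 40pv + 25v^2 is a perfect-square trinomial: the outer terms are (4p)^2 and (5v)^2, and the cross term is -2·4p·5v.
So 16p^2 - 40pv + 25v^2 = (4p - 5v)^2 ≥ 0.

(4p - 5v)^2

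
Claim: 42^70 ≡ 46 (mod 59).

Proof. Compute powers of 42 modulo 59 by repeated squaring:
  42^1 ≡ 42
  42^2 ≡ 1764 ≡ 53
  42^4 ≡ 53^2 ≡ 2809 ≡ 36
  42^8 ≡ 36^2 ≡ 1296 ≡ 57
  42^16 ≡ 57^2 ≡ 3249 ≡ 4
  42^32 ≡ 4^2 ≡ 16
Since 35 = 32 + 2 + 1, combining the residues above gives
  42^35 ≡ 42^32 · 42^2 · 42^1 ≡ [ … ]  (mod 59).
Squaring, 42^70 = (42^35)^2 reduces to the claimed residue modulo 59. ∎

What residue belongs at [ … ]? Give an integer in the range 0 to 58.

39

42^32 · 42^2 · 42^1 ≡ 16 · 53 · 42 = 35616.
35616 mod 59 = 39, so 42^35 ≡ 39 (mod 59).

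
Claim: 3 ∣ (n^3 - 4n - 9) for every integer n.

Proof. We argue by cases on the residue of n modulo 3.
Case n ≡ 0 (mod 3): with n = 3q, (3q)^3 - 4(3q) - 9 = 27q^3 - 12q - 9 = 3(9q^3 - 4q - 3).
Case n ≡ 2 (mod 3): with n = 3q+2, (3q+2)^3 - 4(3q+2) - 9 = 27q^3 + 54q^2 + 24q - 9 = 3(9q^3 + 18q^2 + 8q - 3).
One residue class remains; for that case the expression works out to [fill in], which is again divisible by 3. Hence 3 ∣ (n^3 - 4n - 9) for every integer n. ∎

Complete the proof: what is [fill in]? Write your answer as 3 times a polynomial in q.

3(9q^3 + 9q^2 - q - 4)

Only n ≡ 1 (mod 3) is unaccounted for. Put n = 3q+1:
(3q+1)^3 - 4(3q+1) - 9 expands to 27q^3 + 27q^2 - 3q - 12,
and factoring out 3 leaves 3(9q^3 + 9q^2 - q - 4).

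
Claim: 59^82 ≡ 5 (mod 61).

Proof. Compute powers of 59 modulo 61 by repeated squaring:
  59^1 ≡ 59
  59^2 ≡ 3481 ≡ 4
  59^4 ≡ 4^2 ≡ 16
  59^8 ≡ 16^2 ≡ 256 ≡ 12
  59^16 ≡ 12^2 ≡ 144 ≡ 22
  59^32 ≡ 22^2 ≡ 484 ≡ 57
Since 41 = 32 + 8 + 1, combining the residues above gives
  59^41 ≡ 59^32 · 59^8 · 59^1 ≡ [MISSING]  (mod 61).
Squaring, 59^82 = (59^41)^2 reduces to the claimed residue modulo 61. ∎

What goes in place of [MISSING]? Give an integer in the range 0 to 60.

35

Multiply the listed residues: 57 · 12 · 59 = 684 → 40356.
Reducing modulo 61: 40356 = 661·61 + 35, so 59^41 ≡ 35.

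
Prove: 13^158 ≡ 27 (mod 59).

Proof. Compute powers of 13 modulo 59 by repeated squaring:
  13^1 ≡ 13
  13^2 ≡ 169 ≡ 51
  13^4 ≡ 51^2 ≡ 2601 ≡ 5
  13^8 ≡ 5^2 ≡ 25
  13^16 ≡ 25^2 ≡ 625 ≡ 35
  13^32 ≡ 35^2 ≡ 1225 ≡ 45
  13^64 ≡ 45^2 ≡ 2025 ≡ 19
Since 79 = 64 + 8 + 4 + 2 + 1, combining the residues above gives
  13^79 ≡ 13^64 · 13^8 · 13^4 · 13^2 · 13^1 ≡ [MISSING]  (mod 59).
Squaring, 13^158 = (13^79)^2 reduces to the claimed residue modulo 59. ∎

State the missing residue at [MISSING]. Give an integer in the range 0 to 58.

13^64 · 13^8 · 13^4 · 13^2 · 13^1 ≡ 19 · 25 · 5 · 51 · 13 = 1574625.
1574625 mod 59 = 33, so 13^79 ≡ 33 (mod 59).

33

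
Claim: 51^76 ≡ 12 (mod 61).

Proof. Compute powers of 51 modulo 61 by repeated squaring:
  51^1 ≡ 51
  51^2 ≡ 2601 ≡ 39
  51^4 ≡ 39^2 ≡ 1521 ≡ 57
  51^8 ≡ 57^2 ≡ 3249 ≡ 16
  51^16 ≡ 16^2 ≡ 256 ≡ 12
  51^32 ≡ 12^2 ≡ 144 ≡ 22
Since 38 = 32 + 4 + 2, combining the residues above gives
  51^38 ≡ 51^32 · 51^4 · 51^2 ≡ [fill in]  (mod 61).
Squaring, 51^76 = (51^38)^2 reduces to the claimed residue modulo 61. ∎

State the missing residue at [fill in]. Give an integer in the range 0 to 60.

Multiply the listed residues: 22 · 57 · 39 = 1254 → 48906.
Reducing modulo 61: 48906 = 801·61 + 45, so 51^38 ≡ 45.

45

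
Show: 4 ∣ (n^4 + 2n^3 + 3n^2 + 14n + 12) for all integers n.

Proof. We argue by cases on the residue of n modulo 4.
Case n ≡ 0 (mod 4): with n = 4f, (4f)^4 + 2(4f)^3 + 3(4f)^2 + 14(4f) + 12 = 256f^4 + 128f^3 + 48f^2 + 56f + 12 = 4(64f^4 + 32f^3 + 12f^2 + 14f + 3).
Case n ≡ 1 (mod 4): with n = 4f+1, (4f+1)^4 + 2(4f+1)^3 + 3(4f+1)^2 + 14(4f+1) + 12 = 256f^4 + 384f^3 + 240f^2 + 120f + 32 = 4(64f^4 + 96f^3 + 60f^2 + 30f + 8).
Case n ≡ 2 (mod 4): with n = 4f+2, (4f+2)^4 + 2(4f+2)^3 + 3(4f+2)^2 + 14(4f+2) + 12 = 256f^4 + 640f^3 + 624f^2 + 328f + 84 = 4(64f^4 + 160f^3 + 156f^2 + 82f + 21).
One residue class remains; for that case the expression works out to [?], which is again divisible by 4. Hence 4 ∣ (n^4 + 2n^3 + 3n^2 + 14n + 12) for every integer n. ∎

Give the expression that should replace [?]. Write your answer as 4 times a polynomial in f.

4(64f^4 + 224f^3 + 300f^2 + 194f + 54)

Only n ≡ 3 (mod 4) is unaccounted for. Put n = 4f+3:
(4f+3)^4 + 2(4f+3)^3 + 3(4f+3)^2 + 14(4f+3) + 12 expands to 256f^4 + 896f^3 + 1200f^2 + 776f + 216,
and factoring out 4 leaves 4(64f^4 + 224f^3 + 300f^2 + 194f + 54).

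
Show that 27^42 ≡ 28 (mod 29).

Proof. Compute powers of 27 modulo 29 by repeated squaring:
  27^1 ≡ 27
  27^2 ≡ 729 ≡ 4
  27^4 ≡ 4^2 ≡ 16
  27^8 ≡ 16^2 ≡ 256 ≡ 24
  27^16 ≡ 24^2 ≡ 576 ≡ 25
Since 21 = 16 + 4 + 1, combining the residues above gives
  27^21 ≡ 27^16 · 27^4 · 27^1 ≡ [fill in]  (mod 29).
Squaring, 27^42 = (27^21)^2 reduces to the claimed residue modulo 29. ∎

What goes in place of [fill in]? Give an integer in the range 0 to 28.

12

27^16 · 27^4 · 27^1 ≡ 25 · 16 · 27 = 10800.
10800 mod 29 = 12, so 27^21 ≡ 12 (mod 29).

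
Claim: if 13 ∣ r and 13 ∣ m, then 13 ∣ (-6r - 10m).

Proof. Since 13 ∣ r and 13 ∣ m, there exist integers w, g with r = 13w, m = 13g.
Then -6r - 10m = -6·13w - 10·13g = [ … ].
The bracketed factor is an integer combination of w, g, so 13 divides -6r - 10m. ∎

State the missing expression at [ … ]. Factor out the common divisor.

13(-10g - 6w)

Each term has a factor of 13: -6·13w - 10·13g = 13·(-10g - 6w).
Since -10g - 6w is an integer, 13 ∣ (-6r - 10m).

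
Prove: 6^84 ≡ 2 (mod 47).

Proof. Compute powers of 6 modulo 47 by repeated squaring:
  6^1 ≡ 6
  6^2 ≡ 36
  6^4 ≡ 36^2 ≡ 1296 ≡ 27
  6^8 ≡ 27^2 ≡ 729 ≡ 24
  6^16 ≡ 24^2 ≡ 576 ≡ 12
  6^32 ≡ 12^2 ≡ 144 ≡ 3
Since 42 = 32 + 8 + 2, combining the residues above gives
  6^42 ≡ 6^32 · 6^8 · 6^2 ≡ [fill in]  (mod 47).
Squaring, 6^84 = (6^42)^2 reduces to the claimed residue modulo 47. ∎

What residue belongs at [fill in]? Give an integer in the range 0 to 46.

6^32 · 6^8 · 6^2 ≡ 3 · 24 · 36 = 2592.
2592 mod 47 = 7, so 6^42 ≡ 7 (mod 47).

7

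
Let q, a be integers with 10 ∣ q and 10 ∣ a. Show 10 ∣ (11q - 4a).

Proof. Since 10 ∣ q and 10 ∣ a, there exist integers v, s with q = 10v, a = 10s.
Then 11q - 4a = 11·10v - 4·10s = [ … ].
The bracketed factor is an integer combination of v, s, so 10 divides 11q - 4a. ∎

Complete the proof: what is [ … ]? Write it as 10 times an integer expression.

10(-4s + 11v)

Pull the common 10 out of every term: 11·10v - 4·10s = 10(-4s + 11v).
-4s + 11v is an integer, which exhibits the divisibility.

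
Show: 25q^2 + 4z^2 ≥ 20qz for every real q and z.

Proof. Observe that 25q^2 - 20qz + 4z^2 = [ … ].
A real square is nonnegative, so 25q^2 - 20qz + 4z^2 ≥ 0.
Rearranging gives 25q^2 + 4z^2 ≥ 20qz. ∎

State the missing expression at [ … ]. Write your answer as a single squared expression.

25q^2 - 20qz + 4z^2 is a perfect-square trinomial: the outer terms are (5q)^2 and (2z)^2, and the cross term is -2·5q·2z.
So 25q^2 - 20qz + 4z^2 = (5q - 2z)^2 ≥ 0.

(5q - 2z)^2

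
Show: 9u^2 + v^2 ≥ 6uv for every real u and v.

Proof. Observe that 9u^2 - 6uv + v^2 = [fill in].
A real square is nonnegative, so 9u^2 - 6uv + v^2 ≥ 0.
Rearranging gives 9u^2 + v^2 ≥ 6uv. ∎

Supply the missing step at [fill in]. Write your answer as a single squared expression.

9u^2 - 6uv + v^2 is a perfect-square trinomial: the outer terms are (3u)^2 and (v)^2, and the cross term is -2·3u·v.
So 9u^2 - 6uv + v^2 = (3u - v)^2 ≥ 0.

(3u - v)^2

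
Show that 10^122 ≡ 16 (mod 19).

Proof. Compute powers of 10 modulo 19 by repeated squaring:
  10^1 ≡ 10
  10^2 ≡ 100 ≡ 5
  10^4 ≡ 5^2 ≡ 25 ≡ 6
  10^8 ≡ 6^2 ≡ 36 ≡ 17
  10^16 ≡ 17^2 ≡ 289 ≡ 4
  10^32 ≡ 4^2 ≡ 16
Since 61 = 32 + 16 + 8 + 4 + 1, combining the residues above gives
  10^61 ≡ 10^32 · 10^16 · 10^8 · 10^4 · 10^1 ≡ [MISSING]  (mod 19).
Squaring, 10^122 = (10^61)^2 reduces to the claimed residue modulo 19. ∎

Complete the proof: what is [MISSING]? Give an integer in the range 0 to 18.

15

10^32 · 10^16 · 10^8 · 10^4 · 10^1 ≡ 16 · 4 · 17 · 6 · 10 = 65280.
65280 mod 19 = 15, so 10^61 ≡ 15 (mod 19).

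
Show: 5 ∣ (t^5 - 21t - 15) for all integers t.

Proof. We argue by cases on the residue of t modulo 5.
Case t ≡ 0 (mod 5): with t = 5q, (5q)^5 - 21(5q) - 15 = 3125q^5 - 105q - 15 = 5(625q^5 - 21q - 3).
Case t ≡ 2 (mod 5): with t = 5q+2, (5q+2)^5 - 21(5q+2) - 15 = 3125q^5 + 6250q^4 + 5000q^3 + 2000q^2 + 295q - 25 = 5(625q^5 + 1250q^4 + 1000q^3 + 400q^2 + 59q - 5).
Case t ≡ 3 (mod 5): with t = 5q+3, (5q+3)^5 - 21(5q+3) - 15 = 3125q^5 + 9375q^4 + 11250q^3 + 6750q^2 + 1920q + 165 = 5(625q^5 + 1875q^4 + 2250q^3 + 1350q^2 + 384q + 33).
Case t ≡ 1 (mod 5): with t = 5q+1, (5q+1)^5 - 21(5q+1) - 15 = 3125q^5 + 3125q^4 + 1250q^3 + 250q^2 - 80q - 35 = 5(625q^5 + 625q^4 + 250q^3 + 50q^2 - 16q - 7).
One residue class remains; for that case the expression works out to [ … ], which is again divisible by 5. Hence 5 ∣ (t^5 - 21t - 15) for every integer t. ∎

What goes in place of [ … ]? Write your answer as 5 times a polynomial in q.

Only t ≡ 4 (mod 5) is unaccounted for. Put t = 5q+4:
(5q+4)^5 - 21(5q+4) - 15 expands to 3125q^5 + 12500q^4 + 20000q^3 + 16000q^2 + 6295q + 925,
and factoring out 5 leaves 5(625q^5 + 2500q^4 + 4000q^3 + 3200q^2 + 1259q + 185).

5(625q^5 + 2500q^4 + 4000q^3 + 3200q^2 + 1259q + 185)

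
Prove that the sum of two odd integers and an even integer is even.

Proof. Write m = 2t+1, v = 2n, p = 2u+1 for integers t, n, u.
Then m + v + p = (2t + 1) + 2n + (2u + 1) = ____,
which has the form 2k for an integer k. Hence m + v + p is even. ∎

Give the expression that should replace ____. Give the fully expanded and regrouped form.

2(n + t + u + 1)

Expanding: (2t + 1) + 2n + (2u + 1) = 2n + 2t + 2u + 2.
Every term is even; pulling out the factor of 2 gives 2(n + t + u + 1).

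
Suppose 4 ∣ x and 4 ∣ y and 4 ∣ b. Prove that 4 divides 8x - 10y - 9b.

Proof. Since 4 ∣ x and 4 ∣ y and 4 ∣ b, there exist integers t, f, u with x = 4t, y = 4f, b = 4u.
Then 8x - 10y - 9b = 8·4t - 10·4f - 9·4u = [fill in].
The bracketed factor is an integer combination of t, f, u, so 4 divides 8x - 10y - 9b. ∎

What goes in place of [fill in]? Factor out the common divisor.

Each term has a factor of 4: 8·4t - 10·4f - 9·4u = 4·(-10f + 8t - 9u).
Since -10f + 8t - 9u is an integer, 4 ∣ (8x - 10y - 9b).

4(-10f + 8t - 9u)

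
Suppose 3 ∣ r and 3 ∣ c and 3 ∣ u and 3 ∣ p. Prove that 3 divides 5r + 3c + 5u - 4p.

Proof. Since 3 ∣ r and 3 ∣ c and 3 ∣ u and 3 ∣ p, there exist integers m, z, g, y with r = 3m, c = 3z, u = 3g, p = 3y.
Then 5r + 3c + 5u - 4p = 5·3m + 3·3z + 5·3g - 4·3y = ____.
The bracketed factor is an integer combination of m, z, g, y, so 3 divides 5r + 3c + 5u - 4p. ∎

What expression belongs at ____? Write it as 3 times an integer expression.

3(5g + 5m - 4y + 3z)

Pull the common 3 out of every term: 5·3m + 3·3z + 5·3g - 4·3y = 3(5g + 5m - 4y + 3z).
5g + 5m - 4y + 3z is an integer, which exhibits the divisibility.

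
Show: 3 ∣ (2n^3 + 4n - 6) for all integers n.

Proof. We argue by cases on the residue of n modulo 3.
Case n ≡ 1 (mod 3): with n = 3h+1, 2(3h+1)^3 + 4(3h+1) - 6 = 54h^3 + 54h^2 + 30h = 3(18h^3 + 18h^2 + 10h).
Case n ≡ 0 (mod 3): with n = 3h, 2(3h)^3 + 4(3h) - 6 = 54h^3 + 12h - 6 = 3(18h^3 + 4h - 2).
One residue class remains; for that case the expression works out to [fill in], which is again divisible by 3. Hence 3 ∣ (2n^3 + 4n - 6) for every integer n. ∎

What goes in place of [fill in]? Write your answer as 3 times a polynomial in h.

The residues treated are {1, 0}, so the missing case is n ≡ 2 (mod 3); write n = 3h+2.
Then 2(3h+2)^3 + 4(3h+2) - 6 = 54h^3 + 108h^2 + 84h + 18 = 3(18h^3 + 36h^2 + 28h + 6).

3(18h^3 + 36h^2 + 28h + 6)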